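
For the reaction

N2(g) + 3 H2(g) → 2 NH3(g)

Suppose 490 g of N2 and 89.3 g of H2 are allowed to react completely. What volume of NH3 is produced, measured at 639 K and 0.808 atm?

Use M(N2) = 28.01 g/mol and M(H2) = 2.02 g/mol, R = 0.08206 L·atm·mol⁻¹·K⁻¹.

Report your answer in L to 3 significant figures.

1910 L

n(N2) = 490 / 28.01 = 17.49 mol
n(H2) = 89.3 / 2.02 = 44.21 mol
For 17.49 mol N2, stoichiometry requires (3/1) × 17.49 = 52.47 mol H2; 44.21 mol is available, so H2 is limiting.
n(NH3) = (2/3) × 44.21 = 29.47 mol
V(NH3) = nRT/P = 29.47 × 0.08206 × 639 / 0.808 = 1912 L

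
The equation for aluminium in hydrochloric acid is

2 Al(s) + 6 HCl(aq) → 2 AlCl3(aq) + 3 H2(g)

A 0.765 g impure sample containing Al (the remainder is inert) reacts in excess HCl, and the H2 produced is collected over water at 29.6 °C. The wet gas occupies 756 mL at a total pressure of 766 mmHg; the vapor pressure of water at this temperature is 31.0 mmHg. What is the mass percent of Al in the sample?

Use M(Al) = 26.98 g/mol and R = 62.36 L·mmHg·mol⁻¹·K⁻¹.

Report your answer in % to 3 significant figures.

P(H2) = 766 − 31.0 = 735.0 mmHg
n(H2) = PV/RT = (735.0 × 0.7560) / (62.36 × 302.75) = 0.02943 mol
n(Al) = (2/3) × 0.02943 = 0.01962 mol
m(Al) = 0.01962 × 26.98 = 0.5293 g
%Al = 0.5293 / 0.765 × 100 = 69.19%

69.2 %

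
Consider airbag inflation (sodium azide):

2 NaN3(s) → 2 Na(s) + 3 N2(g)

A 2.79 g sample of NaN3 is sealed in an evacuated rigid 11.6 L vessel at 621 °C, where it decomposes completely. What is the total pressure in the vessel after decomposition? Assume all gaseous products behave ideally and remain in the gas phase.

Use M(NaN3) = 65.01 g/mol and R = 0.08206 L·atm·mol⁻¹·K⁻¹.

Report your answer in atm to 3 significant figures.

n(NaN3) = 2.79 / 65.01 = 0.04292 mol
n(gas produced) = (3/2) × 0.04292 = 0.06438 mol
P = nRT/V = 0.06438 × 0.08206 × 894.15 / 11.6 = 0.4072 atm

0.407 atm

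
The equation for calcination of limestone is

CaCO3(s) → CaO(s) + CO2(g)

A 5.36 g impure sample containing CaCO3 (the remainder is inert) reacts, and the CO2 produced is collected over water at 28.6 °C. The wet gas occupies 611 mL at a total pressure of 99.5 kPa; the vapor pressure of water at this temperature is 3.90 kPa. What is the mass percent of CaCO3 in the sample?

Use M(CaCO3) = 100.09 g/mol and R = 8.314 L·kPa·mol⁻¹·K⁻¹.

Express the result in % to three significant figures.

43.5 %

P(CO2) = 99.5 − 3.90 = 95.60 kPa
n(CO2) = PV/RT = (95.60 × 0.6110) / (8.314 × 301.75) = 0.02328 mol
n(CaCO3) = (1/1) × 0.02328 = 0.02328 mol
m(CaCO3) = 0.02328 × 100.09 = 2.330 g
%CaCO3 = 2.330 / 5.36 × 100 = 43.47%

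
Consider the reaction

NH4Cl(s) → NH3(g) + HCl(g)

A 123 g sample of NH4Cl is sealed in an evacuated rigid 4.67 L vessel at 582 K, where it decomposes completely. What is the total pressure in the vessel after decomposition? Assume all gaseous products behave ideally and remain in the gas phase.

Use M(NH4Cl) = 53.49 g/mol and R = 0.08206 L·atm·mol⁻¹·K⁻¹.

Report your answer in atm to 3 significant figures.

47.0 atm

n(NH4Cl) = 123 / 53.49 = 2.299 mol
n(gas produced) = (2/1) × 2.299 = 4.598 mol
P = nRT/V = 4.598 × 0.08206 × 582 / 4.67 = 47.02 atm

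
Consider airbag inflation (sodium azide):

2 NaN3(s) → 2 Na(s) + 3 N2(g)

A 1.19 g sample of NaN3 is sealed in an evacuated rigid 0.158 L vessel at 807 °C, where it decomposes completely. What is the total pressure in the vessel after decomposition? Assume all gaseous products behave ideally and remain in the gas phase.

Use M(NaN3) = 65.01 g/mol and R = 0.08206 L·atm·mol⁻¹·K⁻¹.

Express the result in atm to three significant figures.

15.4 atm

n(NaN3) = 1.19 / 65.01 = 0.01830 mol
n(gas produced) = (3/2) × 0.01830 = 0.02745 mol
P = nRT/V = 0.02745 × 0.08206 × 1080.15 / 0.158 = 15.40 atm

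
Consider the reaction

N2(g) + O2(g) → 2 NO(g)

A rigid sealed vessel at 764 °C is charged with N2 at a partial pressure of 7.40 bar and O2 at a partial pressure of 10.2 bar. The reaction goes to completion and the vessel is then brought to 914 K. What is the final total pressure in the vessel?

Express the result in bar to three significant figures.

15.5 bar

At constant V, partial pressures at 764 °C are proportional to moles, so apply stoichiometry directly to pressures.
P(O2) required for 7.40 bar of N2 = (1/1) × 7.40 = 7.400 bar; available 10.2 bar, so N2 is limiting.
P(O2) remaining = 10.2 − (1/1) × 7.40 = 2.800 bar
P(gaseous products) = (2)/1 × 7.40 = 14.80 bar
P_total at 764 °C = 2.800 + 14.80 = 17.60 bar
Scaling to 914 K: P = 17.60 × 914/1037.15 = 15.51 bar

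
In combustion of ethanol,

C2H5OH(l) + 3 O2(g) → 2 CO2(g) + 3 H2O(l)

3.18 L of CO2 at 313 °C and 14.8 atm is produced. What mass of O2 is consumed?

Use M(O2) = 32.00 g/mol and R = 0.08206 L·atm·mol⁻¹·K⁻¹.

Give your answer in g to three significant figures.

47.0 g

n(CO2) = PV/RT = (14.8 × 3.18) / (0.08206 × 586.15) = 0.9785 mol
n(O2) = (3/2) × 0.9785 = 1.468 mol
m(O2) = 1.468 × 32.00 = 46.98 g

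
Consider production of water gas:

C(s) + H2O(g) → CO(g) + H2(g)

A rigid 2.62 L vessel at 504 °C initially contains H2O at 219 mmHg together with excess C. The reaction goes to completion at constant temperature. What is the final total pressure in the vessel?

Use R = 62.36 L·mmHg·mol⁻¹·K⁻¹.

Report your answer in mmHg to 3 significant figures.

438 mmHg

At constant T and V, P ∝ n(gas): 1 mol gas → 2 mol gas.
P_final = (2/1) × 219 = 438.0 mmHg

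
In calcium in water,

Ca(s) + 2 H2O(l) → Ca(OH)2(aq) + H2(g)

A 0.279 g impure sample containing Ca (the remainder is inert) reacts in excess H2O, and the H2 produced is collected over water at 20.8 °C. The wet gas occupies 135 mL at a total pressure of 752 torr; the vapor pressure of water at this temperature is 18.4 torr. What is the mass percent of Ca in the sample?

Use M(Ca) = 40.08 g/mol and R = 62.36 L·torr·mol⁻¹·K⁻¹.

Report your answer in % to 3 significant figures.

77.6 %

P(H2) = 752 − 18.4 = 733.6 torr
n(H2) = PV/RT = (733.6 × 0.1350) / (62.36 × 293.95) = 0.005403 mol
n(Ca) = (1/1) × 0.005403 = 0.005403 mol
m(Ca) = 0.005403 × 40.08 = 0.2166 g
%Ca = 0.2166 / 0.279 × 100 = 77.63%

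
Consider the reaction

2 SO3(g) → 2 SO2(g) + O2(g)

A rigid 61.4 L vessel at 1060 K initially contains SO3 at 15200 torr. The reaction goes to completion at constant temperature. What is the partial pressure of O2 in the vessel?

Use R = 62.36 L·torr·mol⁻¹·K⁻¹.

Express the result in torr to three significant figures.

7600 torr

n(SO3)₀ = PV/RT = (15200 × 61.4) / (62.36 × 1060) = 14.12 mol
n(O2) = (1/2) × 14.12 = 7.060 mol
P(O2) = nRT/V = 7.060 × 62.36 × 1060 / 61.4 = 7601 torr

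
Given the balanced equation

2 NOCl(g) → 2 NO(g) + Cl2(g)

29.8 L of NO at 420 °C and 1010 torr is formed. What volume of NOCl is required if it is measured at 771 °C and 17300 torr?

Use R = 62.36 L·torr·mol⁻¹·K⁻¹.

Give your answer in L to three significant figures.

2.62 L

n(NO) = PV/RT = (1010 × 29.8) / (62.36 × 693.15) = 0.6963 mol
n(NOCl) = (2/2) × 0.6963 = 0.6963 mol
V = nRT/P = 0.6963 × 62.36 × 1044.15 / 17300 = 2.621 L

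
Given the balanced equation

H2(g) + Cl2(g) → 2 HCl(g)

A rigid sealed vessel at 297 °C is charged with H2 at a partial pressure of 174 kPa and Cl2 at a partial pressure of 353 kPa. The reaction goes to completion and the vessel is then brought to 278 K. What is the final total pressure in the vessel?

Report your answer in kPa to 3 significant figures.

Because the vessel is rigid and T is held at 297 °C, work the stoichiometry in partial pressures (P_i = n_iRT/V).
P(Cl2) required for 174 kPa of H2 = (1/1) × 174 = 174.0 kPa; available 353 kPa, so H2 is limiting.
P(Cl2) remaining = 353 − (1/1) × 174 = 179.0 kPa
P(gaseous products) = (2)/1 × 174 = 348.0 kPa
P_total at 297 °C = 179.0 + 348.0 = 527.0 kPa
Scaling to 278 K: P = 527.0 × 278/570.15 = 257.0 kPa

257 kPa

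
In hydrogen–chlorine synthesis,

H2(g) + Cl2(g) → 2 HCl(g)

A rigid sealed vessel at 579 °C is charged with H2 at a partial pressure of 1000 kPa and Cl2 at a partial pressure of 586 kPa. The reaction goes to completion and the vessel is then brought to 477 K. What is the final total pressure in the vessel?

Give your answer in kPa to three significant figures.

With V and T fixed, P_i ∝ n_i, so the mole ratios apply directly to partial pressures at 579 °C.
P(Cl2) required for 1000 kPa of H2 = (1/1) × 1000 = 1000 kPa; available 586 kPa, so Cl2 is limiting.
P(H2) remaining = 1000 − (1/1) × 586 = 414.0 kPa
P(gaseous products) = (2)/1 × 586 = 1172 kPa
P_total at 579 °C = 414.0 + 1172 = 1586 kPa
Scaling to 477 K: P = 1586 × 477/852.15 = 887.8 kPa

888 kPa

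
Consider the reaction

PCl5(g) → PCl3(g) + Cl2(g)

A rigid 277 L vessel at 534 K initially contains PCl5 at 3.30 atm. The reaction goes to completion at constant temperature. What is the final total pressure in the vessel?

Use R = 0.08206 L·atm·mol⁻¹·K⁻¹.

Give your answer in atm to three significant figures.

6.60 atm

Rigid vessel, constant T ⇒ P scales with total gas moles (1 → 2).
P_final = (2/1) × 3.30 = 6.600 atm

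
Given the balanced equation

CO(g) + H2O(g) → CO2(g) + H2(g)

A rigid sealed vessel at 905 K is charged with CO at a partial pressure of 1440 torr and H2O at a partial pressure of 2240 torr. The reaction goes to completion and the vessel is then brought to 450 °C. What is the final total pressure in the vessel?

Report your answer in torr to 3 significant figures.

2940 torr

At constant V, partial pressures at 905 K are proportional to moles, so apply stoichiometry directly to pressures.
P(H2O) required for 1440 torr of CO = (1/1) × 1440 = 1440 torr; available 2240 torr, so CO is limiting.
P(H2O) remaining = 2240 − (1/1) × 1440 = 800.0 torr
P(gaseous products) = (1+1)/1 × 1440 = 2880 torr
P_total at 905 K = 800.0 + 2880 = 3680 torr
Scaling to 450 °C: P = 3680 × 723.15/905 = 2941 torr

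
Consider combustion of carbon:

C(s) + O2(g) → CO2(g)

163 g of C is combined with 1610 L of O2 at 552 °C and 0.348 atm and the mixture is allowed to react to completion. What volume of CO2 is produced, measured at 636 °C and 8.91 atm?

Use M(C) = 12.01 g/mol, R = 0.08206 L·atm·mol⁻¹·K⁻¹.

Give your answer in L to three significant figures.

69.3 L

n(C) = 163 / 12.01 = 13.57 mol
n(O2) = PV/RT = (0.348 × 1610) / (0.08206 × 825.15) = 8.274 mol
For 13.57 mol C, stoichiometry requires (1/1) × 13.57 = 13.57 mol O2; 8.274 mol is available, so O2 is limiting.
n(CO2) = (1/1) × 8.274 = 8.274 mol
V(CO2) = nRT/P = 8.274 × 0.08206 × 909.15 / 8.91 = 69.28 L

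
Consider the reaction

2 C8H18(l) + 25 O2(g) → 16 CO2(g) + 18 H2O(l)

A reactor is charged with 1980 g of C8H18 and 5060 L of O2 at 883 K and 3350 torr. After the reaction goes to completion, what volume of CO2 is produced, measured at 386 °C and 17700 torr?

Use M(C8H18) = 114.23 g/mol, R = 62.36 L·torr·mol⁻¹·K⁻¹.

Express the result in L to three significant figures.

n(C8H18) = 1980 / 114.23 = 17.33 mol
n(O2) = PV/RT = (3350 × 5060) / (62.36 × 883) = 307.8 mol
For 17.33 mol C8H18, stoichiometry requires (25/2) × 17.33 = 216.6 mol O2; 307.8 mol is available, so C8H18 is limiting.
n(CO2) = (16/2) × 17.33 = 138.6 mol
V(CO2) = nRT/P = 138.6 × 62.36 × 659.15 / 17700 = 321.9 L

322 L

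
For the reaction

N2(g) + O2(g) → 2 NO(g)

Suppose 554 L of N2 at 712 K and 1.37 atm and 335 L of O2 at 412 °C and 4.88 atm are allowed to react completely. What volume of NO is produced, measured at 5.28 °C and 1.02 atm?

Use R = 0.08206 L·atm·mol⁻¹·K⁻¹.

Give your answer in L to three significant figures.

582 L

n(N2) = PV/RT = (1.37 × 554) / (0.08206 × 712) = 12.99 mol
n(O2) = PV/RT = (4.88 × 335) / (0.08206 × 685.15) = 29.08 mol
For 12.99 mol N2, stoichiometry requires (1/1) × 12.99 = 12.99 mol O2; 29.08 mol is available, so N2 is limiting.
n(NO) = (2/1) × 12.99 = 25.98 mol
V(NO) = nRT/P = 25.98 × 0.08206 × 278.43 / 1.02 = 582.0 L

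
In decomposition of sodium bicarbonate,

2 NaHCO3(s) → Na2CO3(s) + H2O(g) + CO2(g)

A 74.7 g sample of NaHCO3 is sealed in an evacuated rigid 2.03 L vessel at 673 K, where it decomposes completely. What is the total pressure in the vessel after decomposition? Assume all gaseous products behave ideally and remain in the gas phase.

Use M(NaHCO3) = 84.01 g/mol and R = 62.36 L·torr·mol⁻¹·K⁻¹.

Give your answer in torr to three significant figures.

n(NaHCO3) = 74.7 / 84.01 = 0.8892 mol
n(gas produced) = (2/2) × 0.8892 = 0.8892 mol
P = nRT/V = 0.8892 × 62.36 × 673 / 2.03 = 18380 torr

18400 torr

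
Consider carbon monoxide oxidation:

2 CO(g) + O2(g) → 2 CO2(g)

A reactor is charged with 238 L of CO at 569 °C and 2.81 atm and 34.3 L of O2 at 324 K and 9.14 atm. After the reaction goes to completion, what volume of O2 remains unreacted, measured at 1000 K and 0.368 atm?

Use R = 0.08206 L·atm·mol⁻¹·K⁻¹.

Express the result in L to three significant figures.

1550 L

n(CO) = PV/RT = (2.81 × 238) / (0.08206 × 842.15) = 9.677 mol
n(O2) = PV/RT = (9.14 × 34.3) / (0.08206 × 324) = 11.79 mol
For 9.677 mol CO, stoichiometry requires (1/2) × 9.677 = 4.838 mol O2; 11.79 mol is available, so CO is limiting.
n(O2) consumed = (1/2) × 9.677 = 4.838 mol; remaining = 11.79 − 4.838 = 6.952 mol
V(O2) = nRT/P = 6.952 × 0.08206 × 1000 / 0.368 = 1550 L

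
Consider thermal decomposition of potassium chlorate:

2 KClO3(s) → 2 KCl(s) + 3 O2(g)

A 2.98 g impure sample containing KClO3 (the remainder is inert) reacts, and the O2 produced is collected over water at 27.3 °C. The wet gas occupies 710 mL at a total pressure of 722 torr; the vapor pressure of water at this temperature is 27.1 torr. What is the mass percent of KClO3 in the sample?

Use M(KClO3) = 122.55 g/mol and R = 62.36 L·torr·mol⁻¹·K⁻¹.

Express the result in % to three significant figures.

P(O2) = 722 − 27.1 = 694.9 torr
n(O2) = PV/RT = (694.9 × 0.7100) / (62.36 × 300.45) = 0.02633 mol
n(KClO3) = (2/3) × 0.02633 = 0.01755 mol
m(KClO3) = 0.01755 × 122.55 = 2.151 g
%KClO3 = 2.151 / 2.98 × 100 = 72.18%

72.2 %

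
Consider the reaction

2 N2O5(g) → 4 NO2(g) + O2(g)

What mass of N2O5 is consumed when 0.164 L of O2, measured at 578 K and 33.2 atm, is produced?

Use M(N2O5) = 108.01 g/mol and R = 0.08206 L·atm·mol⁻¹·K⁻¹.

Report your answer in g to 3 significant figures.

n(O2) = PV/RT = (33.2 × 0.164) / (0.08206 × 578) = 0.1148 mol
n(N2O5) = (2/1) × 0.1148 = 0.2296 mol
m(N2O5) = 0.2296 × 108.01 = 24.80 g

24.8 g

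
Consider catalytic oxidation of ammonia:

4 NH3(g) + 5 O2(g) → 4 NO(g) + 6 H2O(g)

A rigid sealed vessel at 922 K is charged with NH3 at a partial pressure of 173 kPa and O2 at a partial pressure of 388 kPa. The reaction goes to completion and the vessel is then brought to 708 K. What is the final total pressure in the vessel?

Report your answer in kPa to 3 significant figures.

Because the vessel is rigid and T is held at 922 K, work the stoichiometry in partial pressures (P_i = n_iRT/V).
P(O2) required for 173 kPa of NH3 = (5/4) × 173 = 216.2 kPa; available 388 kPa, so NH3 is limiting.
P(O2) remaining = 388 − (5/4) × 173 = 171.8 kPa
P(gaseous products) = (4+6)/4 × 173 = 432.5 kPa
P_total at 922 K = 171.8 + 432.5 = 604.3 kPa
Scaling to 708 K: P = 604.3 × 708/922 = 464.0 kPa

464 kPa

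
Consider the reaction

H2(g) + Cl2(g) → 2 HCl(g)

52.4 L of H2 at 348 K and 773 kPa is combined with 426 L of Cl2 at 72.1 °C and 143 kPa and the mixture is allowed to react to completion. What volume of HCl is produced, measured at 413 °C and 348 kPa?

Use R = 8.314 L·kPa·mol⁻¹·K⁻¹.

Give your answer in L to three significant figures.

459 L

n(H2) = PV/RT = (773 × 52.4) / (8.314 × 348) = 14.00 mol
n(Cl2) = PV/RT = (143 × 426) / (8.314 × 345.25) = 21.22 mol
For 14.00 mol H2, stoichiometry requires (1/1) × 14.00 = 14.00 mol Cl2; 21.22 mol is available, so H2 is limiting.
n(HCl) = (2/1) × 14.00 = 28.00 mol
V(HCl) = nRT/P = 28.00 × 8.314 × 686.15 / 348 = 459.0 L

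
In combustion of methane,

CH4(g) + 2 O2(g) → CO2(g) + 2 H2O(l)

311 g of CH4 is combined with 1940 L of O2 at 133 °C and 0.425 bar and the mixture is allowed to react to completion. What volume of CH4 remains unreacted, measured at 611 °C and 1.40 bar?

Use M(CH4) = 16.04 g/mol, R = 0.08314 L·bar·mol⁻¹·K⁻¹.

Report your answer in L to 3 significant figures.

377 L

n(CH4) = 311 / 16.04 = 19.39 mol
n(O2) = PV/RT = (0.425 × 1940) / (0.08314 × 406.15) = 24.42 mol
For 19.39 mol CH4, stoichiometry requires (2/1) × 19.39 = 38.78 mol O2; 24.42 mol is available, so O2 is limiting.
n(CH4) consumed = (1/2) × 24.42 = 12.21 mol; remaining = 19.39 − 12.21 = 7.180 mol
V(CH4) = nRT/P = 7.180 × 0.08314 × 884.15 / 1.40 = 377.0 L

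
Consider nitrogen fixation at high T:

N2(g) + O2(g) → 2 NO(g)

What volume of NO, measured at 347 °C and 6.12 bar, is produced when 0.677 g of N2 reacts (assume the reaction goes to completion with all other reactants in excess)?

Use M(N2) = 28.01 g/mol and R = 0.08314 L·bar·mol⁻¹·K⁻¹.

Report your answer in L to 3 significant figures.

0.407 L

n(N2) = 0.6770 / 28.01 = 0.02417 mol
n(NO) = (2/1) × 0.02417 = 0.04834 mol
V = nRT/P = 0.04834 × 0.08314 × 620.15 / 6.12 = 0.4073 L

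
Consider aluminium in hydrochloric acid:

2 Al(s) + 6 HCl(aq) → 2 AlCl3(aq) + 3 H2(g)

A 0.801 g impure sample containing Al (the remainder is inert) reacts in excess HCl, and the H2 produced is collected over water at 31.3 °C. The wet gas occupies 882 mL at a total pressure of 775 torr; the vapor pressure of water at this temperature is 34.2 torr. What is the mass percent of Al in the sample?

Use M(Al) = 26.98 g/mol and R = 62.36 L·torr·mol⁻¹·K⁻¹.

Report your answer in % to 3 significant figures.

P(H2) = 775 − 34.2 = 740.8 torr
n(H2) = PV/RT = (740.8 × 0.8820) / (62.36 × 304.45) = 0.03441 mol
n(Al) = (2/3) × 0.03441 = 0.02294 mol
m(Al) = 0.02294 × 26.98 = 0.6189 g
%Al = 0.6189 / 0.801 × 100 = 77.27%

77.3 %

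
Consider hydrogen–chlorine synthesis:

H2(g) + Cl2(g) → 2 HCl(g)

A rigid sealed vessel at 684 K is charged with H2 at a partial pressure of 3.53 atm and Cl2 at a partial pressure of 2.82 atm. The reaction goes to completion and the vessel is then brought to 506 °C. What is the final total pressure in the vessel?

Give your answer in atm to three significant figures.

7.23 atm

Because the vessel is rigid and T is held at 684 K, work the stoichiometry in partial pressures (P_i = n_iRT/V).
P(Cl2) required for 3.53 atm of H2 = (1/1) × 3.53 = 3.530 atm; available 2.82 atm, so Cl2 is limiting.
P(H2) remaining = 3.53 − (1/1) × 2.82 = 0.7100 atm
P(gaseous products) = (2)/1 × 2.82 = 5.640 atm
P_total at 684 K = 0.7100 + 5.640 = 6.350 atm
Scaling to 506 °C: P = 6.350 × 779.15/684 = 7.233 atm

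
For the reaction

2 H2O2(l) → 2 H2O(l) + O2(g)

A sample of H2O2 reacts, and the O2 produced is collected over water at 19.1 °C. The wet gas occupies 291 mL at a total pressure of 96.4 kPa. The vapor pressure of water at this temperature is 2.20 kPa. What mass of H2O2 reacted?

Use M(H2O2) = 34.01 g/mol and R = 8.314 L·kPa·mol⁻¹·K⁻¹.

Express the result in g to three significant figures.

0.767 g

P(O2) = 96.4 − 2.20 = 94.20 kPa
n(O2) = PV/RT = (94.20 × 0.2910) / (8.314 × 292.25) = 0.01128 mol
n(H2O2) = (2/1) × 0.01128 = 0.02256 mol
m(H2O2) = 0.02256 × 34.01 = 0.7673 g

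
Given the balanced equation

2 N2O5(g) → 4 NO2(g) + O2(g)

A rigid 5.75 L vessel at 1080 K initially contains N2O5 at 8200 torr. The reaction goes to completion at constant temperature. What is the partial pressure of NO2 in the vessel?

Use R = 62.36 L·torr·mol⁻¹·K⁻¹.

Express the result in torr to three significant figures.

n(N2O5)₀ = PV/RT = (8200 × 5.75) / (62.36 × 1080) = 0.7001 mol
n(NO2) = (4/2) × 0.7001 = 1.400 mol
P(NO2) = nRT/V = 1.400 × 62.36 × 1080 / 5.75 = 16400 torr

16400 torr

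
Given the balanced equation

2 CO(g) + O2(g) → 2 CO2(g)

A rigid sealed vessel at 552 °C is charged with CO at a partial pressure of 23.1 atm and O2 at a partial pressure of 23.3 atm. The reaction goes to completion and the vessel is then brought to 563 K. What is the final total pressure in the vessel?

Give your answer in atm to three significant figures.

With V and T fixed, P_i ∝ n_i, so the mole ratios apply directly to partial pressures at 552 °C.
P(O2) required for 23.1 atm of CO = (1/2) × 23.1 = 11.55 atm; available 23.3 atm, so CO is limiting.
P(O2) remaining = 23.3 − (1/2) × 23.1 = 11.75 atm
P(gaseous products) = (2)/2 × 23.1 = 23.10 atm
P_total at 552 °C = 11.75 + 23.10 = 34.85 atm
Scaling to 563 K: P = 34.85 × 563/825.15 = 23.78 atm

23.8 atm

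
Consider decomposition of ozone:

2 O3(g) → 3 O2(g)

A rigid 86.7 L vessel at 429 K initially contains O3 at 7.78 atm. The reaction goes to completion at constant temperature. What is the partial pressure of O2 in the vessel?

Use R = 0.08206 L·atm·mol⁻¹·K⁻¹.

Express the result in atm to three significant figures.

11.7 atm

n(O3)₀ = PV/RT = (7.78 × 86.7) / (0.08206 × 429) = 19.16 mol
n(O2) = (3/2) × 19.16 = 28.74 mol
P(O2) = nRT/V = 28.74 × 0.08206 × 429 / 86.7 = 11.67 atm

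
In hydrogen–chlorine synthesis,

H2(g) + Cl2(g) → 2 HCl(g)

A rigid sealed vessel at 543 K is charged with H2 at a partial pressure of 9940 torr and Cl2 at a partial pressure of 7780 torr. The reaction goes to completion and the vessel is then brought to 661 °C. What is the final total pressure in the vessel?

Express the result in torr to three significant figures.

30500 torr

At constant V, partial pressures at 543 K are proportional to moles, so apply stoichiometry directly to pressures.
P(Cl2) required for 9940 torr of H2 = (1/1) × 9940 = 9940 torr; available 7780 torr, so Cl2 is limiting.
P(H2) remaining = 9940 − (1/1) × 7780 = 2160 torr
P(gaseous products) = (2)/1 × 7780 = 15560 torr
P_total at 543 K = 2160 + 15560 = 17720 torr
Scaling to 661 °C: P = 17720 × 934.15/543 = 30480 torr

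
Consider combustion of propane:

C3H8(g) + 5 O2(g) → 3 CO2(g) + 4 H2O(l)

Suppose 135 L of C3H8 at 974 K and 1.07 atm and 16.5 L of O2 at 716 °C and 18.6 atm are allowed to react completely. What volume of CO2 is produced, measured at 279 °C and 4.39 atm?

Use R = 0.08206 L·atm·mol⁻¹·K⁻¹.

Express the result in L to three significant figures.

n(C3H8) = PV/RT = (1.07 × 135) / (0.08206 × 974) = 1.807 mol
n(O2) = PV/RT = (18.6 × 16.5) / (0.08206 × 989.15) = 3.781 mol
For 1.807 mol C3H8, stoichiometry requires (5/1) × 1.807 = 9.035 mol O2; 3.781 mol is available, so O2 is limiting.
n(CO2) = (3/5) × 3.781 = 2.269 mol
V(CO2) = nRT/P = 2.269 × 0.08206 × 552.15 / 4.39 = 23.42 L

23.4 L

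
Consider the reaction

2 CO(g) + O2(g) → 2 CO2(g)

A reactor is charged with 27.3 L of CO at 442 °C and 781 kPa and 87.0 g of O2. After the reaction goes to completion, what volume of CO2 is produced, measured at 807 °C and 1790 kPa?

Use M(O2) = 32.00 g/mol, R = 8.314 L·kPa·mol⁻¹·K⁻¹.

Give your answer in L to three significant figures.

18.0 L

n(CO) = PV/RT = (781 × 27.3) / (8.314 × 715.15) = 3.586 mol
n(O2) = 87.0 / 32.00 = 2.719 mol
For 3.586 mol CO, stoichiometry requires (1/2) × 3.586 = 1.793 mol O2; 2.719 mol is available, so CO is limiting.
n(CO2) = (2/2) × 3.586 = 3.586 mol
V(CO2) = nRT/P = 3.586 × 8.314 × 1080.15 / 1790 = 17.99 L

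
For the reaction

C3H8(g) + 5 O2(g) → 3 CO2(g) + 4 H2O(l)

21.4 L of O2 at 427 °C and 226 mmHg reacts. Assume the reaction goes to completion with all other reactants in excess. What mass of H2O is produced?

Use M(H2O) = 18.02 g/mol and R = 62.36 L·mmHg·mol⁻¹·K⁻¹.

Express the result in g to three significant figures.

n(O2) = PV/RT = (226 × 21.4) / (62.36 × 700.15) = 0.1108 mol
n(H2O) = (4/5) × 0.1108 = 0.08864 mol
m(H2O) = 0.08864 × 18.02 = 1.597 g

1.60 g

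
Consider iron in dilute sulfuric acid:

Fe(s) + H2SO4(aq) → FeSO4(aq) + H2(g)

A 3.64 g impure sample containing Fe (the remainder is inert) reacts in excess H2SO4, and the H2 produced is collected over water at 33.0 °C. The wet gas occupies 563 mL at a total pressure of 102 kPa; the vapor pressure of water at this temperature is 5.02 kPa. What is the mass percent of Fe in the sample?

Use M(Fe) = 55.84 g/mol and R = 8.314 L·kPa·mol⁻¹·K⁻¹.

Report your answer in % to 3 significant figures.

32.9 %

P(H2) = 102 − 5.02 = 96.98 kPa
n(H2) = PV/RT = (96.98 × 0.5630) / (8.314 × 306.15) = 0.02145 mol
n(Fe) = (1/1) × 0.02145 = 0.02145 mol
m(Fe) = 0.02145 × 55.84 = 1.198 g
%Fe = 1.198 / 3.64 × 100 = 32.91%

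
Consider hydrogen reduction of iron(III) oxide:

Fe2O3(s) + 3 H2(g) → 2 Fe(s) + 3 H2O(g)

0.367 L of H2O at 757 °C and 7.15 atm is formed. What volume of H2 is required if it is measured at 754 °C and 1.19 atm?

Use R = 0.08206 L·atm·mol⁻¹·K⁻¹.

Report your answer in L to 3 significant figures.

2.20 L

n(H2O) = PV/RT = (7.15 × 0.367) / (0.08206 × 1030.15) = 0.03104 mol
n(H2) = (3/3) × 0.03104 = 0.03104 mol
V = nRT/P = 0.03104 × 0.08206 × 1027.15 / 1.19 = 2.199 L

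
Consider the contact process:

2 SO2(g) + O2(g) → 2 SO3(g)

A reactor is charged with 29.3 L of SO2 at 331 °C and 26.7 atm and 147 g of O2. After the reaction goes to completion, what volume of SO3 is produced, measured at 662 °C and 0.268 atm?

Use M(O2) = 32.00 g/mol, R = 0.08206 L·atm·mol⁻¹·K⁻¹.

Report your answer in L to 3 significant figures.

n(SO2) = PV/RT = (26.7 × 29.3) / (0.08206 × 604.15) = 15.78 mol
n(O2) = 147 / 32.00 = 4.594 mol
For 15.78 mol SO2, stoichiometry requires (1/2) × 15.78 = 7.890 mol O2; 4.594 mol is available, so O2 is limiting.
n(SO3) = (2/1) × 4.594 = 9.188 mol
V(SO3) = nRT/P = 9.188 × 0.08206 × 935.15 / 0.268 = 2631 L

2630 L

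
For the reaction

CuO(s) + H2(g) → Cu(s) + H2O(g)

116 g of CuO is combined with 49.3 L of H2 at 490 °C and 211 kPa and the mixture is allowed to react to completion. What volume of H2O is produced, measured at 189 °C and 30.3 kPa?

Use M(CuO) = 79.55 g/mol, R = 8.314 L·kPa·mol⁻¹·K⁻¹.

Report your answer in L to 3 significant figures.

185 L

n(CuO) = 116 / 79.55 = 1.458 mol
n(H2) = PV/RT = (211 × 49.3) / (8.314 × 763.15) = 1.639 mol
For 1.458 mol CuO, stoichiometry requires (1/1) × 1.458 = 1.458 mol H2; 1.639 mol is available, so CuO is limiting.
n(H2O) = (1/1) × 1.458 = 1.458 mol
V(H2O) = nRT/P = 1.458 × 8.314 × 462.15 / 30.3 = 184.9 L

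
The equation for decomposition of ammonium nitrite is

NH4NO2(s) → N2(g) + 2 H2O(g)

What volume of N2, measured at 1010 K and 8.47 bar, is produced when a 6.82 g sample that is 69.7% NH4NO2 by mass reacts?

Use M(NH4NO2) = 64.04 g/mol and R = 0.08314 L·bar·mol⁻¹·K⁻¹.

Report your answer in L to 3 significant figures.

mass of NH4NO2 = 6.82 × 69.7/100 = 4.754 g
n(NH4NO2) = 4.754 / 64.04 = 0.07423 mol
n(N2) = (1/1) × 0.07423 = 0.07423 mol
V = nRT/P = 0.07423 × 0.08314 × 1010 / 8.47 = 0.7359 L

0.736 L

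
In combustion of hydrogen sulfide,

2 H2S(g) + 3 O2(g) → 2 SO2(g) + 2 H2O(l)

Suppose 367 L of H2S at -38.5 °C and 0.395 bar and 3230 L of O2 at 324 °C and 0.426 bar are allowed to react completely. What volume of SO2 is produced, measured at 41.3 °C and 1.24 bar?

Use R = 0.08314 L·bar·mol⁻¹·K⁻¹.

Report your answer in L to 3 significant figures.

n(H2S) = PV/RT = (0.395 × 367) / (0.08314 × 234.65) = 7.431 mol
n(O2) = PV/RT = (0.426 × 3230) / (0.08314 × 597.15) = 27.72 mol
For 7.431 mol H2S, stoichiometry requires (3/2) × 7.431 = 11.15 mol O2; 27.72 mol is available, so H2S is limiting.
n(SO2) = (2/2) × 7.431 = 7.431 mol
V(SO2) = nRT/P = 7.431 × 0.08314 × 314.45 / 1.24 = 156.7 L

157 L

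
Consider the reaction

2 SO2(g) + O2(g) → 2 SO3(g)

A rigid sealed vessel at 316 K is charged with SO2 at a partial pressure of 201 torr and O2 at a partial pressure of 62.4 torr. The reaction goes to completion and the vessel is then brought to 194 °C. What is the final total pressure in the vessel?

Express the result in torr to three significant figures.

With V and T fixed, P_i ∝ n_i, so the mole ratios apply directly to partial pressures at 316 K.
P(O2) required for 201 torr of SO2 = (1/2) × 201 = 100.5 torr; available 62.4 torr, so O2 is limiting.
P(SO2) remaining = 201 − (2/1) × 62.4 = 76.20 torr
P(gaseous products) = (2)/1 × 62.4 = 124.8 torr
P_total at 316 K = 76.20 + 124.8 = 201.0 torr
Scaling to 194 °C: P = 201.0 × 467.15/316 = 297.1 torr

297 torr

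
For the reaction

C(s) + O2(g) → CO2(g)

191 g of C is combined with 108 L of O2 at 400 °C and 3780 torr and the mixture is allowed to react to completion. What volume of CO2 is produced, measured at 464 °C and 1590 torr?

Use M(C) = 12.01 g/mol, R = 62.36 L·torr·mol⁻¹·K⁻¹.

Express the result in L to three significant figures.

281 L

n(C) = 191 / 12.01 = 15.90 mol
n(O2) = PV/RT = (3780 × 108) / (62.36 × 673.15) = 9.725 mol
For 15.90 mol C, stoichiometry requires (1/1) × 15.90 = 15.90 mol O2; 9.725 mol is available, so O2 is limiting.
n(CO2) = (1/1) × 9.725 = 9.725 mol
V(CO2) = nRT/P = 9.725 × 62.36 × 737.15 / 1590 = 281.2 L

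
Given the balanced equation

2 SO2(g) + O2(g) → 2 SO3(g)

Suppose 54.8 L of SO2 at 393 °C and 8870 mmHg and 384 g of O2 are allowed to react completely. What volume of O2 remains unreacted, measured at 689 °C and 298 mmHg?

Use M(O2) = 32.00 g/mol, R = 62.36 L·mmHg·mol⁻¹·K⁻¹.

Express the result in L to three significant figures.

n(SO2) = PV/RT = (8870 × 54.8) / (62.36 × 666.15) = 11.70 mol
n(O2) = 384 / 32.00 = 12.00 mol
For 11.70 mol SO2, stoichiometry requires (1/2) × 11.70 = 5.850 mol O2; 12.00 mol is available, so SO2 is limiting.
n(O2) consumed = (1/2) × 11.70 = 5.850 mol; remaining = 12.00 − 5.850 = 6.150 mol
V(O2) = nRT/P = 6.150 × 62.36 × 962.15 / 298 = 1238 L

1240 L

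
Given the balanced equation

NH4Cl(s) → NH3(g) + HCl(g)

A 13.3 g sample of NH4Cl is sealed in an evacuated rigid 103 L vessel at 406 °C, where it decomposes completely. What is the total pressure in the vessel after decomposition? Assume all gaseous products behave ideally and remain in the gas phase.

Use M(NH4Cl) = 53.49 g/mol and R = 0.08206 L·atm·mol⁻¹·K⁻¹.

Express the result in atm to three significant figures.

0.269 atm

n(NH4Cl) = 13.3 / 53.49 = 0.2486 mol
n(gas produced) = (2/1) × 0.2486 = 0.4972 mol
P = nRT/V = 0.4972 × 0.08206 × 679.15 / 103 = 0.2690 atm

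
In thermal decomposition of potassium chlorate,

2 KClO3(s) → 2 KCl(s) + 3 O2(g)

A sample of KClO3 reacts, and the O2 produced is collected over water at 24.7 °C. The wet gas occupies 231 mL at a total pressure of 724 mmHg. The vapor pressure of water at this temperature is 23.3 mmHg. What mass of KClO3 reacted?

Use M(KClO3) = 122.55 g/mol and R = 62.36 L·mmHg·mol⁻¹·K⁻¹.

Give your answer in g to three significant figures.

P(O2) = 724 − 23.3 = 700.7 mmHg
n(O2) = PV/RT = (700.7 × 0.2310) / (62.36 × 297.85) = 0.008714 mol
n(KClO3) = (2/3) × 0.008714 = 0.005809 mol
m(KClO3) = 0.005809 × 122.55 = 0.7119 g

0.712 g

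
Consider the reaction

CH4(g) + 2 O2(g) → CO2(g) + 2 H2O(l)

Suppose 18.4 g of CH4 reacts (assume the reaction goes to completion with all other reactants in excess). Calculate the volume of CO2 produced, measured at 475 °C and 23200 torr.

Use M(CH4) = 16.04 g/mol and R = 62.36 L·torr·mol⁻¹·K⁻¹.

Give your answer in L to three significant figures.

n(CH4) = 18.40 / 16.04 = 1.147 mol
n(CO2) = (1/1) × 1.147 = 1.147 mol
V = nRT/P = 1.147 × 62.36 × 748.15 / 23200 = 2.307 L

2.31 L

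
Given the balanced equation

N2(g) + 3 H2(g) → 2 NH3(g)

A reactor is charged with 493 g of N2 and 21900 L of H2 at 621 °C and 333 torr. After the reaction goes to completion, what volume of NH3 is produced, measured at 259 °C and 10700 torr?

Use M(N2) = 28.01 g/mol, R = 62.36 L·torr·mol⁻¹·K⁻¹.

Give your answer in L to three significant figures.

109 L

n(N2) = 493 / 28.01 = 17.60 mol
n(H2) = PV/RT = (333 × 21900) / (62.36 × 894.15) = 130.8 mol
For 17.60 mol N2, stoichiometry requires (3/1) × 17.60 = 52.80 mol H2; 130.8 mol is available, so N2 is limiting.
n(NH3) = (2/1) × 17.60 = 35.20 mol
V(NH3) = nRT/P = 35.20 × 62.36 × 532.15 / 10700 = 109.2 L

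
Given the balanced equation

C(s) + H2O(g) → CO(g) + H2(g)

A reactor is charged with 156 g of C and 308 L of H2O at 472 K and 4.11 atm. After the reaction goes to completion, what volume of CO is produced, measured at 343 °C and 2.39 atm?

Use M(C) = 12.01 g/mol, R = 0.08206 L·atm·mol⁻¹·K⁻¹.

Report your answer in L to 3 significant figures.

n(C) = 156 / 12.01 = 12.99 mol
n(H2O) = PV/RT = (4.11 × 308) / (0.08206 × 472) = 32.68 mol
For 12.99 mol C, stoichiometry requires (1/1) × 12.99 = 12.99 mol H2O; 32.68 mol is available, so C is limiting.
n(CO) = (1/1) × 12.99 = 12.99 mol
V(CO) = nRT/P = 12.99 × 0.08206 × 616.15 / 2.39 = 274.8 L

275 L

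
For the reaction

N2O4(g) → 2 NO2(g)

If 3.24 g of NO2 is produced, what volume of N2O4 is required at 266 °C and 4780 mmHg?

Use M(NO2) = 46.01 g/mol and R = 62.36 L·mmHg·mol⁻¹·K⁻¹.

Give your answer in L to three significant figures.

0.248 L

n(NO2) = 3.240 / 46.01 = 0.07042 mol
n(N2O4) = (1/2) × 0.07042 = 0.03521 mol
V = nRT/P = 0.03521 × 62.36 × 539.15 / 4780 = 0.2477 L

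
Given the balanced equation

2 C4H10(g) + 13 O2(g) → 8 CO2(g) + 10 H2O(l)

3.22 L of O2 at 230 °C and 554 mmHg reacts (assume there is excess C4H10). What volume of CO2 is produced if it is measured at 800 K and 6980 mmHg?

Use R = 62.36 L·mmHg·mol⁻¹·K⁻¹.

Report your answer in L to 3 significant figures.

n(O2) = PV/RT = (554 × 3.22) / (62.36 × 503.15) = 0.05685 mol
n(CO2) = (8/13) × 0.05685 = 0.03498 mol
V = nRT/P = 0.03498 × 62.36 × 800 / 6980 = 0.2500 L

0.250 L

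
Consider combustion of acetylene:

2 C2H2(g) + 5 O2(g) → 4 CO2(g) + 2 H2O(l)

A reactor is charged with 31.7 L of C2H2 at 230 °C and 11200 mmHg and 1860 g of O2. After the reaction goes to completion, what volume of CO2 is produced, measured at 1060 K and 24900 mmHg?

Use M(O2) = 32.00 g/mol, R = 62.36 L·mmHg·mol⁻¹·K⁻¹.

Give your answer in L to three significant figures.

n(C2H2) = PV/RT = (11200 × 31.7) / (62.36 × 503.15) = 11.32 mol
n(O2) = 1860 / 32.00 = 58.12 mol
For 11.32 mol C2H2, stoichiometry requires (5/2) × 11.32 = 28.30 mol O2; 58.12 mol is available, so C2H2 is limiting.
n(CO2) = (4/2) × 11.32 = 22.64 mol
V(CO2) = nRT/P = 22.64 × 62.36 × 1060 / 24900 = 60.10 L

60.1 L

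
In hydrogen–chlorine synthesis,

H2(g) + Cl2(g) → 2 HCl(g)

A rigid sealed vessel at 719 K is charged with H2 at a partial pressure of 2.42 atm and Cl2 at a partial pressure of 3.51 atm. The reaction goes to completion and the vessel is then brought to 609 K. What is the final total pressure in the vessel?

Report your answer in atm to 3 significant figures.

With V and T fixed, P_i ∝ n_i, so the mole ratios apply directly to partial pressures at 719 K.
P(Cl2) required for 2.42 atm of H2 = (1/1) × 2.42 = 2.420 atm; available 3.51 atm, so H2 is limiting.
P(Cl2) remaining = 3.51 − (1/1) × 2.42 = 1.090 atm
P(gaseous products) = (2)/1 × 2.42 = 4.840 atm
P_total at 719 K = 1.090 + 4.840 = 5.930 atm
Scaling to 609 K: P = 5.930 × 609/719 = 5.023 atm

5.02 atm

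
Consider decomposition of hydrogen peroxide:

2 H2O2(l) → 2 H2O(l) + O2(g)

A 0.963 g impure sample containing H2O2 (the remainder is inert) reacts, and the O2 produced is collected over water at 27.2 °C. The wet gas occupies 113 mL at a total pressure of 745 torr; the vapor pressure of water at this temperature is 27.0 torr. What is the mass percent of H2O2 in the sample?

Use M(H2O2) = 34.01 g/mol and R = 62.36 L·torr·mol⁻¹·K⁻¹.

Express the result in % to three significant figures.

P(O2) = 745 − 27.0 = 718.0 torr
n(O2) = PV/RT = (718.0 × 0.1130) / (62.36 × 300.35) = 0.004332 mol
n(H2O2) = (2/1) × 0.004332 = 0.008664 mol
m(H2O2) = 0.008664 × 34.01 = 0.2947 g
%H2O2 = 0.2947 / 0.963 × 100 = 30.60%

30.6 %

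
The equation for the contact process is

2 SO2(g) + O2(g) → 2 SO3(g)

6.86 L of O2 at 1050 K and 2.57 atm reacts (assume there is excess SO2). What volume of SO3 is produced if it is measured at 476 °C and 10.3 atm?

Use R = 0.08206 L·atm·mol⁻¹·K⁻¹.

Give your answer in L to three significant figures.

n(O2) = PV/RT = (2.57 × 6.86) / (0.08206 × 1050) = 0.2046 mol
n(SO3) = (2/1) × 0.2046 = 0.4092 mol
V = nRT/P = 0.4092 × 0.08206 × 749.15 / 10.3 = 2.442 L

2.44 L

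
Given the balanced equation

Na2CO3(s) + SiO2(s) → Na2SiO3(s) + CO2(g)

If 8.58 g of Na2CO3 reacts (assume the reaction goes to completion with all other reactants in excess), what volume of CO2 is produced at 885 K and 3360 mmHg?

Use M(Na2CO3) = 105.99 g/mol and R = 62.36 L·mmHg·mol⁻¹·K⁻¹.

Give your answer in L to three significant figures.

1.33 L

n(Na2CO3) = 8.580 / 105.99 = 0.08095 mol
n(CO2) = (1/1) × 0.08095 = 0.08095 mol
V = nRT/P = 0.08095 × 62.36 × 885 / 3360 = 1.330 L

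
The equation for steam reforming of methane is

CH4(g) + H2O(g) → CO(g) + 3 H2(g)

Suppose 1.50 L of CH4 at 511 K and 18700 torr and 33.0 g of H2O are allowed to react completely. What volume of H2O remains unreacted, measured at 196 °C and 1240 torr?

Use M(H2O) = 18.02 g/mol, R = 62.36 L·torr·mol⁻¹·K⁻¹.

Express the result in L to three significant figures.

22.4 L

n(CH4) = PV/RT = (18700 × 1.50) / (62.36 × 511) = 0.8802 mol
n(H2O) = 33.0 / 18.02 = 1.831 mol
For 0.8802 mol CH4, stoichiometry requires (1/1) × 0.8802 = 0.8802 mol H2O; 1.831 mol is available, so CH4 is limiting.
n(H2O) consumed = (1/1) × 0.8802 = 0.8802 mol; remaining = 1.831 − 0.8802 = 0.9508 mol
V(H2O) = nRT/P = 0.9508 × 62.36 × 469.15 / 1240 = 22.43 L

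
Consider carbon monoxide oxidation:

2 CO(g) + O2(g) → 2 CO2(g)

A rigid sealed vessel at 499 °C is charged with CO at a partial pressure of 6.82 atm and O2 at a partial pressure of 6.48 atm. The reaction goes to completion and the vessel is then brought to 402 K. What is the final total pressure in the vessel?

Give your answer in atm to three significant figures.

With V and T fixed, P_i ∝ n_i, so the mole ratios apply directly to partial pressures at 499 °C.
P(O2) required for 6.82 atm of CO = (1/2) × 6.82 = 3.410 atm; available 6.48 atm, so CO is limiting.
P(O2) remaining = 6.48 − (1/2) × 6.82 = 3.070 atm
P(gaseous products) = (2)/2 × 6.82 = 6.820 atm
P_total at 499 °C = 3.070 + 6.820 = 9.890 atm
Scaling to 402 K: P = 9.890 × 402/772.15 = 5.149 atm

5.15 atm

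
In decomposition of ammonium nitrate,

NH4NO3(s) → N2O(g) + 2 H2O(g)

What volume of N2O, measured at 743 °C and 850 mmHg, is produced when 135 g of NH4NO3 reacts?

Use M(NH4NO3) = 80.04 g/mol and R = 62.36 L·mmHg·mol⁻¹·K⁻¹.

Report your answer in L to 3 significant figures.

126 L

n(NH4NO3) = 135.0 / 80.04 = 1.687 mol
n(N2O) = (1/1) × 1.687 = 1.687 mol
V = nRT/P = 1.687 × 62.36 × 1016.15 / 850 = 125.8 L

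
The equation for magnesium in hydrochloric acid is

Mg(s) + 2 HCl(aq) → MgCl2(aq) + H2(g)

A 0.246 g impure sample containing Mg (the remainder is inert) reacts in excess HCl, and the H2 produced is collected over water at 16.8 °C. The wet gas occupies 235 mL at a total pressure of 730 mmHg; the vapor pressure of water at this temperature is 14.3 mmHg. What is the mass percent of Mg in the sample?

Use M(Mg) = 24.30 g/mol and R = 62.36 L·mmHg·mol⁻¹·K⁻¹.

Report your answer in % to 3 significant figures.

P(H2) = 730 − 14.3 = 715.7 mmHg
n(H2) = PV/RT = (715.7 × 0.2350) / (62.36 × 289.95) = 0.009302 mol
n(Mg) = (1/1) × 0.009302 = 0.009302 mol
m(Mg) = 0.009302 × 24.30 = 0.2260 g
%Mg = 0.2260 / 0.246 × 100 = 91.87%

91.9 %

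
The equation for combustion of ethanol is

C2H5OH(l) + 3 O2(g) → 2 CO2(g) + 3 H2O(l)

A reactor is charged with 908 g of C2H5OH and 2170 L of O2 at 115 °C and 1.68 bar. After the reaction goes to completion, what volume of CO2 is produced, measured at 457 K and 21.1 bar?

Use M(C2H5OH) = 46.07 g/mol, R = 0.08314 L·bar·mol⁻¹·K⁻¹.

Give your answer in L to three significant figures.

71.0 L

n(C2H5OH) = 908 / 46.07 = 19.71 mol
n(O2) = PV/RT = (1.68 × 2170) / (0.08314 × 388.15) = 113.0 mol
For 19.71 mol C2H5OH, stoichiometry requires (3/1) × 19.71 = 59.13 mol O2; 113.0 mol is available, so C2H5OH is limiting.
n(CO2) = (2/1) × 19.71 = 39.42 mol
V(CO2) = nRT/P = 39.42 × 0.08314 × 457 / 21.1 = 70.98 L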